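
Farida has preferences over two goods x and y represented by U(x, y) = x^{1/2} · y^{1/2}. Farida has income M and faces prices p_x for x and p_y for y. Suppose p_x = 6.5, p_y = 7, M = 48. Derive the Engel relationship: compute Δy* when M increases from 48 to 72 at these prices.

MU_x/MU_y = (0.5·y)/(0.5·x); tangency sets this equal to p_x/p_y.
So 0.5·p_y·y = 0.5·p_x·x; combined with the budget, a share 0.5 of income goes to x.
Demand: x*(p_x,p_y,M) = 0.5·M/p_x and y* = 0.5·M/p_y.
At p_x=6.5, p_y=7, M=48: y* = 0.5·48/7 = 3.4286.
At M' = 72: y* = 5.1429. Change: 5.1429 − 3.4286 = 1.7143.

Δy* = 1.7143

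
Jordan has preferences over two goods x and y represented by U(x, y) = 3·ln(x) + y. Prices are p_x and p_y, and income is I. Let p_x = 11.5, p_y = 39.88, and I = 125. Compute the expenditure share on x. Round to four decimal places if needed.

share on x = 0.9571

So x*(p_x,p_y) = 3·p_y/p_x, independent of income; and y* = (I − 3·p_y)/p_y.
At the given prices: x* = 3·39.88/11.5 = 10.4035, and y* = 0.1344.
Expenditure on x: 11.5·10.4035 = 119.64; share = 0.9571.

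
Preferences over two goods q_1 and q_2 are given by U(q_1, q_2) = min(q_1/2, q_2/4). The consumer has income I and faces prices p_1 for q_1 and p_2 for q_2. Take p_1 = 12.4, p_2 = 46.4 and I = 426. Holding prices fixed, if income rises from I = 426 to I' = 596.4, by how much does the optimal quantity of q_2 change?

Δq_2* = 3.2395

Leontief preferences: the optimum is at the kink where q_1/2 = q_2/4, i.e. q_2 = 2·q_1.
Budget: p_1·q_1 + p_2·2·q_1 = I, so (2·p_1 + 4·p_2)·q_1 = 2·I.
Demand: q_1*(p_1,p_2,I) = 2·I/(2·p_1 + 4·p_2), q_2* = 4·I/(2·p_1 + 4·p_2).
Here 2·12.4 + 4·46.4 = 210.4, giving q_2* = 8.0989.
At I' = 596.4: q_2* = 11.3384. Change: 11.3384 − 8.0989 = 3.2395.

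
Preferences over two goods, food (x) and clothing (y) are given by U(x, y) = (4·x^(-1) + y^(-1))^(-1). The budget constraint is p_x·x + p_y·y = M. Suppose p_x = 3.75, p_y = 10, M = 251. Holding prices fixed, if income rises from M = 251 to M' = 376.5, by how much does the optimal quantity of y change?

Δy* = 5.6411

MU_x ∝ 4·x^(-2), MU_y ∝ y^(-2), so MRS = 4·(y/x)^(2) = p_x/p_y.
Solve for the ratio: y/x = [(1/4)·p_x/p_y]^(0.5).
With the ratio pinned down, the budget gives x* = M/(p_x + p_y·(y/x)) and y* = (y/x)·x*.
Numerically y/x = 0.306186, so x* = 251/(3.75 + 10·0.306186) = 36.8475 and y* = 0.306186·36.8475 = 11.2822.
At M' = 376.5: y* = 16.9233. Change: 16.9233 − 11.2822 = 5.6411.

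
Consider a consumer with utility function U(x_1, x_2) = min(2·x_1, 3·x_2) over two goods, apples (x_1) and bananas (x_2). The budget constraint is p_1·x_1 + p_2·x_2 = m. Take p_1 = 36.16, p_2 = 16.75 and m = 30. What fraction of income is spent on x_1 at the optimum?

Leontief preferences: the optimum is at the kink where x_1/3 = x_2/2, i.e. x_2 = (2/3)·x_1.
Budget: p_1·x_1 + p_2·(2/3)·x_1 = m, so (3·p_1 + 2·p_2)·x_1 = 3·m.
Demand: x_1*(p_1,p_2,m) = 3·m/(3·p_1 + 2·p_2), x_2* = 2·m/(3·p_1 + 2·p_2).
Here 3·36.16 + 2·16.75 = 141.98, giving x_1* = 0.6339 and x_2* = 0.4226.
Expenditure on x_1: 36.16·0.6339 = 22.9215; share = 0.7641.

share on x_1 = 0.7641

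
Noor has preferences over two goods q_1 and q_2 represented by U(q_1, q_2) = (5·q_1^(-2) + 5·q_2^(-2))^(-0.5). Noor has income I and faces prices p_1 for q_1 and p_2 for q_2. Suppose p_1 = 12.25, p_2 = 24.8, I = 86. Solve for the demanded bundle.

q_1* = 2.6998, q_2* = 2.1342

MU_q_1 ∝ 5·q_1^(-3), MU_q_2 ∝ 5·q_2^(-3), so MRS = (q_2/q_1)^(3) = p_1/p_2.
Solve for the ratio: q_2/q_1 = [p_1/p_2]^(1/3).
With the ratio pinned down, the budget gives q_1* = I/(p_1 + p_2·(q_2/q_1)) and q_2* = (q_2/q_1)·q_1*.
Numerically q_2/q_1 = 0.790487, so q_1* = 86/(12.25 + 24.8·0.790487) = 2.6998 and q_2* = 0.790487·2.6998 = 2.1342.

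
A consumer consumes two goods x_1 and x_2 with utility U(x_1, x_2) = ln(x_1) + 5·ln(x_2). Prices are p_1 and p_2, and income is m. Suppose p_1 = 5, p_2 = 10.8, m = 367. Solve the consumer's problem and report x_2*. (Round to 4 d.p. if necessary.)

MU_x_1/MU_x_2 = (x_2)/(5·x_1); tangency sets this equal to p_1/p_2.
So p_2·x_2 = 5·p_1·x_1; combined with the budget, a share 1/6 of income goes to x_1.
Demand: x_1*(p_1,p_2,m) = 1/6·m/p_1 and x_2* = 5/6·m/p_2.
At p_1=5, p_2=10.8, m=367: x_2* = 5/6·367/10.8 = 28.3179.

x_2* = 28.3179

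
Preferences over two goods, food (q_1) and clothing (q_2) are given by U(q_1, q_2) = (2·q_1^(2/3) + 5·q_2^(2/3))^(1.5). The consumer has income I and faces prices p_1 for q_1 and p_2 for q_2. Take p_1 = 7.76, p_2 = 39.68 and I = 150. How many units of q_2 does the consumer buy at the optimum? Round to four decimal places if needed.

q_2* = 1.414

With the ratio pinned down, the budget gives q_1* = I/(p_1 + p_2·(q_2/q_1)) and q_2* = (q_2/q_1)·q_1*.
Numerically q_2/q_1 = 0.116867, so q_1* = 150/(7.76 + 39.68·0.116867) = 12.0994 and q_2* = 0.116867·12.0994 = 1.414.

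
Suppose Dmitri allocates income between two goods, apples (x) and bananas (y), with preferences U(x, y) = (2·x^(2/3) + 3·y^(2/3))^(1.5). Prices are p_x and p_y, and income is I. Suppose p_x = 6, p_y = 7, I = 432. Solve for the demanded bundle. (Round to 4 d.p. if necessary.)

From the CES first-order condition, (2/3)·(y/x)^(1/3) = p_x/p_y.
Solve for the ratio: y/x = [(3/2)·p_x/p_y]^(3).
With the ratio pinned down, the budget gives x* = I/(p_x + p_y·(y/x)) and y* = (y/x)·x*.
Numerically y/x = 2.125364, so x* = 432/(6 + 7·2.125364) = 20.6921 and y* = 2.125364·20.6921 = 43.9782.

x* = 20.6921, y* = 43.9782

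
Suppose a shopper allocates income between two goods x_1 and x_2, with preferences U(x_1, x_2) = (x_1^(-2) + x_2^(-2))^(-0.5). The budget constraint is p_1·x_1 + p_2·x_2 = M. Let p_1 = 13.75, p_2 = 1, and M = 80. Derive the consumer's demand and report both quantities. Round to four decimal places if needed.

x_1* = 4.9549, x_2* = 11.8704

From the CES first-order condition, (x_2/x_1)^(3) = p_1/p_2.
Hence x_2/x_1 = (p_1/p_2)^(1/(3)), i.e. raised to the 1/3 power.
With the ratio pinned down, the budget gives x_1* = M/(p_1 + p_2·(x_2/x_1)) and x_2* = (x_2/x_1)·x_1*.
Numerically x_2/x_1 = 2.39571, so x_1* = 80/(13.75 + 1·2.39571) = 4.9549 and x_2* = 2.39571·4.9549 = 11.8704.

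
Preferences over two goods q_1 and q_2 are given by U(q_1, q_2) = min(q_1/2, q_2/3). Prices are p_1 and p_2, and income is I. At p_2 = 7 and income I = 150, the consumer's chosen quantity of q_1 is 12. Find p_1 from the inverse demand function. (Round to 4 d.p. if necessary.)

p_1 = 2

Leontief preferences: the optimum is at the kink where q_1/2 = q_2/3, i.e. q_2 = (3/2)·q_1.
Budget: p_1·q_1 + p_2·(3/2)·q_1 = I, so (2·p_1 + 3·p_2)·q_1 = 2·I.
Demand: q_1*(p_1,p_2,I) = 2·I/(2·p_1 + 3·p_2), q_2* = 3·I/(2·p_1 + 3·p_2).
Set q_1* = 12 in the demand function and solve for p_1: p_1 = 2.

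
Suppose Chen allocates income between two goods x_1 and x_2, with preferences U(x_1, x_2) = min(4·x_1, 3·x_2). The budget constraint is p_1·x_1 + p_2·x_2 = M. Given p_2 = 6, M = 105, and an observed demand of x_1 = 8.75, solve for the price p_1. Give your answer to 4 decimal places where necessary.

p_1 = 4

With perfect complements, no substitution: consume in ratio x_1:x_2 = 3:4.
Budget: p_1·x_1 + p_2·(4/3)·x_1 = M, so (3·p_1 + 4·p_2)·x_1 = 3·M.
Demand: x_1*(p_1,p_2,M) = 3·M/(3·p_1 + 4·p_2), x_2* = 4·M/(3·p_1 + 4·p_2).
Set x_1* = 8.75 in the demand function and solve for p_1: p_1 = 4.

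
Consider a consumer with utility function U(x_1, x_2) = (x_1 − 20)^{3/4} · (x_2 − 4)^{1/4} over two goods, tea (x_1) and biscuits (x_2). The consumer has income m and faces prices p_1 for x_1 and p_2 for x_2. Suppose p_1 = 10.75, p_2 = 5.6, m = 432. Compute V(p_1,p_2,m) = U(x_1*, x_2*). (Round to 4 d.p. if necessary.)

V = 12.1428

MRS = 3·(x_2−4)/(x_1−20). Tangency with p_1/p_2 gives x_2−4 = (1/3)·(p_1/p_2)·(x_1−20).
After buying the subsistence bundle (20, 4), a share 0.75 of the remaining income goes to x_1: x_1* = 20 + 0.75·(m − 20p_1 − 4p_2)/p_1.
Discretionary income = 432 − 20·10.75 − 4·5.6 = 194.6; x_1* = 20 + 0.75·194.6/10.75 = 33.5767; x_2* = 4 + 0.25·194.6/5.6 = 12.6875.
Utility at the optimum: U(33.5767, 12.6875) = 12.1428.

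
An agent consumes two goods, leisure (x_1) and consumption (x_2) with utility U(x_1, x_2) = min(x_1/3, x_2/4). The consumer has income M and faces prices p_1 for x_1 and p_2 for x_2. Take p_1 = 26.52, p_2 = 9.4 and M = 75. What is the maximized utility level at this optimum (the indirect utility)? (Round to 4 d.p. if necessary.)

Demand: x_1*(p_1,p_2,M) = 3·M/(3·p_1 + 4·p_2), x_2* = 4·M/(3·p_1 + 4·p_2).
Here 3·26.52 + 4·9.4 = 117.16, giving x_1* = 1.9205 and x_2* = 2.5606.
Utility at the optimum: U(1.9205, 2.5606) = 0.6402.

V = 0.6402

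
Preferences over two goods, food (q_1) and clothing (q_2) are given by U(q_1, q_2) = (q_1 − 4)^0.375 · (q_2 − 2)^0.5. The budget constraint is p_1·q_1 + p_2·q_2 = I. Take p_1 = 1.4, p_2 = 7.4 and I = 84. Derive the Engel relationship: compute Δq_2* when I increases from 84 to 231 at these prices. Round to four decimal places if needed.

After buying the subsistence bundle (4, 2), a share 3/7 of the remaining income goes to q_1: q_1* = 4 + 3/7·(I − 4p_1 − 2p_2)/p_1.
Discretionary income = 84 − 4·1.4 − 2·7.4 = 63.6; q_2* = 2 + 4/7·63.6/7.4 = 6.9112.
At I' = 231: q_2* = 18.2625. Change: 18.2625 − 6.9112 = 11.3514.

Δq_2* = 11.3514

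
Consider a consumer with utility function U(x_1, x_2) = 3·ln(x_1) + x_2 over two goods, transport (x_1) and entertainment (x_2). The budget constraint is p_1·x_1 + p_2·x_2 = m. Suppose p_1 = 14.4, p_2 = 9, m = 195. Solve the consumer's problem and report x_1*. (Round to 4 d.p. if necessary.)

x_1* = 1.875

MU_x_1 = 3/x_1, MU_x_2 = 1. Tangency: 3/x_1 = p_1/p_2.
So x_1*(p_1,p_2) = 3·p_2/p_1, independent of income; and x_2* = (m − 3·p_2)/p_2.
At the given prices: x_1* = 3·9/14.4 = 1.875.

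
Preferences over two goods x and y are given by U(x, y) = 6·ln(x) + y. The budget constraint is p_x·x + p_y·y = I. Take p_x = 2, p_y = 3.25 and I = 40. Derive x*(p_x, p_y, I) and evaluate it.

x* = 9.75

MU_x = 6/x, MU_y = 1. Tangency: 6/x = p_x/p_y.
So x*(p_x,p_y) = 6·p_y/p_x, independent of income; and y* = (I − 6·p_y)/p_y.
At the given prices: x* = 6·3.25/2 = 9.75.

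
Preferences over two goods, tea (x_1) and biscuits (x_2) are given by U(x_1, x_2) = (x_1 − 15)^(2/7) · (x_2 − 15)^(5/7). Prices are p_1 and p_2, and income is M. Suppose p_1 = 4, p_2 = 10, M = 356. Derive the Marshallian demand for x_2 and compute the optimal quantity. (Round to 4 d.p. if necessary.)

x_2* = 25.4286

MRS = (2/5)·(x_2−15)/(x_1−15). Tangency with p_1/p_2 gives x_2−15 = (5/2)·(p_1/p_2)·(x_1−15).
After buying the subsistence bundle (15, 15), a share 2/7 of the remaining income goes to x_1: x_1* = 15 + 2/7·(M − 15p_1 − 15p_2)/p_1.
Discretionary income = 356 − 15·4 − 15·10 = 146; x_2* = 15 + 5/7·146/10 = 25.4286.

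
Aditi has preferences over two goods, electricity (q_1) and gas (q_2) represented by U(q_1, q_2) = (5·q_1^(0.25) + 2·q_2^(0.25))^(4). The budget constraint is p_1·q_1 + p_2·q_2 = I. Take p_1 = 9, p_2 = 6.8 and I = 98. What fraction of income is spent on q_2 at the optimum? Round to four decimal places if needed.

share on q_2 = 0.2445

MRS = MU_q_1/MU_q_2 = (5/2)·(q_2/q_1)^(0.75). Set equal to p_1/p_2.
Hence q_2/q_1 = ((2/5)·p_1/p_2)^(1/(0.75)), i.e. raised to the 4/3 power.
With the ratio pinned down, the budget gives q_1* = I/(p_1 + p_2·(q_2/q_1)) and q_2* = (q_2/q_1)·q_1*.
Numerically q_2/q_1 = 0.428277, so q_1* = 98/(9 + 6.8·0.428277) = 8.2268 and q_2* = 0.428277·8.2268 = 3.5234.
Expenditure on q_2: 6.8·3.5234 = 23.9588; share = 0.2445.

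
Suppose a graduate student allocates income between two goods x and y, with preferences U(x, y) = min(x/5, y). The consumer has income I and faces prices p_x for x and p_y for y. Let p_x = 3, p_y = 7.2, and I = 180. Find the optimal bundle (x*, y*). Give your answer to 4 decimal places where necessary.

Leontief preferences: the optimum is at the kink where x/5 = y/1, i.e. y = (1/5)·x.
Budget: p_x·x + p_y·(1/5)·x = I, so (5·p_x + p_y)·x = 5·I.
Demand: x*(p_x,p_y,I) = 5·I/(5·p_x + p_y), y* = I/(5·p_x + p_y).
Here 5·3 + 7.2 = 22.2, giving x* = 40.5405 and y* = 8.1081.

x* = 40.5405, y* = 8.1081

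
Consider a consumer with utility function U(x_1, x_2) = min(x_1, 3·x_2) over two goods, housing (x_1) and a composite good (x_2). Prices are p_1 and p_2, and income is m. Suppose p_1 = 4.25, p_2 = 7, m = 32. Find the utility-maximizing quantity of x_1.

Leontief preferences: the optimum is at the kink where x_1/3 = x_2/1, i.e. x_2 = (1/3)·x_1.
Budget: p_1·x_1 + p_2·(1/3)·x_1 = m, so (3·p_1 + p_2)·x_1 = 3·m.
Demand: x_1*(p_1,p_2,m) = 3·m/(3·p_1 + p_2), x_2* = m/(3·p_1 + p_2).
Here 3·4.25 + 7 = 19.75, giving x_1* = 4.8608.

x_1* = 4.8608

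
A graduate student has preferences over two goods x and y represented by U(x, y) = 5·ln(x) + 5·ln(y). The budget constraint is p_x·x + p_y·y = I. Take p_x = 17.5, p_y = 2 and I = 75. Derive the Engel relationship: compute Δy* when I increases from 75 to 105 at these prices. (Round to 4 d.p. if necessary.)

Δy* = 7.5

The MRS is y/x. Set MRS = p_x/p_y.
So 5·p_y·y = 5·p_x·x; combined with the budget, a share 0.5 of income goes to x.
Demand: x*(p_x,p_y,I) = 0.5·I/p_x and y* = 0.5·I/p_y.
At p_x=17.5, p_y=2, I=75: y* = 0.5·75/2 = 18.75.
At I' = 105: y* = 26.25. Change: 26.25 − 18.75 = 7.5.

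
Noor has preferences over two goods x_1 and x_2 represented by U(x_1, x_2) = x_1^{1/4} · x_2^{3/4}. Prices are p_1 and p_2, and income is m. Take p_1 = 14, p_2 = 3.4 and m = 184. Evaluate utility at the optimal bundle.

The MRS is (1/3)·x_2/x_1. Set MRS = p_1/p_2.
So 0.25·p_2·x_2 = 0.75·p_1·x_1; combined with the budget, a share 0.25 of income goes to x_1.
Demand: x_1*(p_1,p_2,m) = 0.25·m/p_1 and x_2* = 0.75·m/p_2.
At p_1=14, p_2=3.4, m=184: x_1* = 0.25·184/14 = 3.2857, x_2* = 40.5882.
Utility at the optimum: U(3.2857, 40.5882) = 21.65.

V = 21.65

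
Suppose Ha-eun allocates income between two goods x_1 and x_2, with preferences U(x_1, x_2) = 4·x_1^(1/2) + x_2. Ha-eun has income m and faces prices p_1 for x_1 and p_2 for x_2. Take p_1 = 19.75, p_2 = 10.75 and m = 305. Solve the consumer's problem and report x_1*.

Utility is quasi-linear in x_2; the FOC for x_1 is 2/√x_1 = p_1/p_2.
Thus x_1* = (2·p_2/p_1)² — independent of m — with the rest of income spent on x_2.
Plugging in: x_1* = (2·10.75/19.75)² = 1.1851.

x_1* = 1.1851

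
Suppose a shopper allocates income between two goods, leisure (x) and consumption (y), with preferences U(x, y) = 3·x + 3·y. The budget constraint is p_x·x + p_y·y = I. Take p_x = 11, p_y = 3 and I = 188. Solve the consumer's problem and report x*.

Linear utility — the consumer picks whichever good has higher MU/price: 3/11 = 0.2727 vs 3/3 = 1.
y gives more utility per dollar, so spend all income on y: y* = I/p_y, x* = 0.
Numerically: x* = 0, y* = 62.6667.

x* = 0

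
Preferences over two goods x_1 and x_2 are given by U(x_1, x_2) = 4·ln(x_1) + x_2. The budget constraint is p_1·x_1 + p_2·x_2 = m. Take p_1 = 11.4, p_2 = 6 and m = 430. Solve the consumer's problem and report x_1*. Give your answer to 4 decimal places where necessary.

Set MRS = p_1/p_2: (4/x_1)/1 = p_1/p_2.
So x_1*(p_1,p_2) = 4·p_2/p_1, independent of income; and x_2* = (m − 4·p_2)/p_2.
At the given prices: x_1* = 4·6/11.4 = 2.1053.

x_1* = 2.1053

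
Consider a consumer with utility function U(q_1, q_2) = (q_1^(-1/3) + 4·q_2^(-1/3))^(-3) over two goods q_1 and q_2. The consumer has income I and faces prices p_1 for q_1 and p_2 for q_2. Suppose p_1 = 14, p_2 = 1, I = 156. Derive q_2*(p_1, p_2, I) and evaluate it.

MU_q_1 ∝ q_1^(-4/3), MU_q_2 ∝ 4·q_2^(-4/3), so MRS = (1/4)·(q_2/q_1)^(4/3) = p_1/p_2.
Solve for the ratio: q_2/q_1 = [4·p_1/p_2]^(0.75).
With the ratio pinned down, the budget gives q_1* = I/(p_1 + p_2·(q_2/q_1)) and q_2* = (q_2/q_1)·q_1*.
Numerically q_2/q_1 = 20.471092, so q_1* = 156/(14 + 1·20.471092) = 4.5255 and q_2* = 20.471092·4.5255 = 92.6426.

q_2* = 92.6426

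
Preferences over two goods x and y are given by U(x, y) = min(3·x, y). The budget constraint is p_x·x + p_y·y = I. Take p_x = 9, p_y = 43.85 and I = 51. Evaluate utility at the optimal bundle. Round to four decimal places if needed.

With perfect complements, no substitution: consume in ratio x:y = 1:3.
Budget: p_x·x + p_y·3·x = I, so (p_x + 3·p_y)·x = I.
Demand: x*(p_x,p_y,I) = I/(p_x + 3·p_y), y* = 3·I/(p_x + 3·p_y).
Here 9 + 3·43.85 = 140.55, giving x* = 0.3629 and y* = 1.0886.
Utility at the optimum: U(0.3629, 1.0886) = 1.0886.

V = 1.0886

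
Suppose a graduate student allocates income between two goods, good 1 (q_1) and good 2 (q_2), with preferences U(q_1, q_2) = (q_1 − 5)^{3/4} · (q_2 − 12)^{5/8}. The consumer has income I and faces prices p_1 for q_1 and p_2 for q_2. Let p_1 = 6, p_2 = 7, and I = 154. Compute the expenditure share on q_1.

Discretionary income = 154 − 5·6 − 12·7 = 40; q_1* = 5 + 6/11·40/6 = 8.6364; q_2* = 12 + 5/11·40/7 = 14.5974.
Expenditure on q_1: 6·8.6364 = 51.8182; share = 0.3365.

share on q_1 = 0.3365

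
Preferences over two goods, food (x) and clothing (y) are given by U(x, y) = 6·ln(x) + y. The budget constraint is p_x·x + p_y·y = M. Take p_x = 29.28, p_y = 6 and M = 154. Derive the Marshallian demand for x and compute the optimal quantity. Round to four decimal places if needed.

MU_x = 6/x, MU_y = 1. Tangency: 6/x = p_x/p_y.
So x*(p_x,p_y) = 6·p_y/p_x, independent of income; and y* = (M − 6·p_y)/p_y.
At the given prices: x* = 6·6/29.28 = 1.2295.

x* = 1.2295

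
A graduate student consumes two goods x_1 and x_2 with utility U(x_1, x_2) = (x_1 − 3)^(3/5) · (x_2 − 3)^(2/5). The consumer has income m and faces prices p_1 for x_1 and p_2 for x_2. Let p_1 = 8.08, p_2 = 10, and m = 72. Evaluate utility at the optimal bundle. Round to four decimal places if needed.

Discretionary income = 72 − 3·8.08 − 3·10 = 17.76; x_1* = 3 + 0.6·17.76/8.08 = 4.3188; x_2* = 3 + 0.4·17.76/10 = 3.7104.
Utility at the optimum: U(4.3188, 3.7104) = 1.0297.

V = 1.0297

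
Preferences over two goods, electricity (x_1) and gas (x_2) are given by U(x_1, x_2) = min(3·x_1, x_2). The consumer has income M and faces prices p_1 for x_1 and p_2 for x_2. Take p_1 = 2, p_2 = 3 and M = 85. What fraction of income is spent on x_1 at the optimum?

Here 2 + 3·3 = 11, giving x_1* = 7.7273 and x_2* = 23.1818.
Expenditure on x_1: 2·7.7273 = 15.4545; share = 0.1818.

share on x_1 = 0.1818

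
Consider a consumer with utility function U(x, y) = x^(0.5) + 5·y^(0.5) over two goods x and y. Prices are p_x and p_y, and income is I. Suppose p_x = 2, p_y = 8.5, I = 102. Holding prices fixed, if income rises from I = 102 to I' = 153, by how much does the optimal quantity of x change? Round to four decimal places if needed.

Δx* = 3.7051

MU_x ∝ x^(-0.5), MU_y ∝ 5·y^(-0.5), so MRS = (1/5)·(y/x)^(0.5) = p_x/p_y.
Hence y/x = (5·p_x/p_y)^(1/(0.5)), i.e. raised to the 2 power.
Substitute y = (y/x)·x into the budget: x* = I/(p_x + p_y·(y/x)).
Numerically y/x = 1.384083, so x* = 102/(2 + 8.5·1.384083) = 7.4103.
At I' = 153: x* = 11.1154. Change: 11.1154 − 7.4103 = 3.7051.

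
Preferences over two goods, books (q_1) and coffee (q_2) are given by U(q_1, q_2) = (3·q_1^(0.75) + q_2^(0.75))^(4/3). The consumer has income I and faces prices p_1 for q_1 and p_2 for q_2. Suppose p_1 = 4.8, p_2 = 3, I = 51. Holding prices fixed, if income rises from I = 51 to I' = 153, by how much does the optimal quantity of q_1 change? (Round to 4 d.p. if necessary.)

Δq_1* = 20.2272

MRS = MU_q_1/MU_q_2 = 3·(q_2/q_1)^(0.25). Set equal to p_1/p_2.
Hence q_2/q_1 = ((1/3)·p_1/p_2)^(1/(0.25)), i.e. raised to the 4 power.
With the ratio pinned down, the budget gives q_1* = I/(p_1 + p_2·(q_2/q_1)) and q_2* = (q_2/q_1)·q_1*.
Numerically q_2/q_1 = 0.080909, so q_1* = 51/(4.8 + 3·0.080909) = 10.1136.
At I' = 153: q_1* = 30.3407. Change: 30.3407 − 10.1136 = 20.2272.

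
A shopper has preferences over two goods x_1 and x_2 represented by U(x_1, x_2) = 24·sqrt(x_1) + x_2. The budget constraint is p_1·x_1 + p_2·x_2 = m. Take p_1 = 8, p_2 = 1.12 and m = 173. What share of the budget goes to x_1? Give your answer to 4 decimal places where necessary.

Set MRS = p_1/p_2: 12·x_1^(−1/2) = p_1/p_2.
Thus x_1* = (12·p_2/p_1)² — independent of m — with the rest of income spent on x_2.
Plugging in: x_1* = (12·1.12/8)² = 2.8224, x_2* = 134.3043.
Expenditure on x_1: 8·2.8224 = 22.5792; share = 0.1305.

share on x_1 = 0.1305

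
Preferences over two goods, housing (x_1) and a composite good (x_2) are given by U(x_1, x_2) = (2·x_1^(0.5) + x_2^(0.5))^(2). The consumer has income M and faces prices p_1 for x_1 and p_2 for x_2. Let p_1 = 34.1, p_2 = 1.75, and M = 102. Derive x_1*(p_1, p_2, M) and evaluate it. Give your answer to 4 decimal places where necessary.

x_1* = 0.5095

From the CES first-order condition, 2·(x_2/x_1)^(0.5) = p_1/p_2.
Hence x_2/x_1 = ((1/2)·p_1/p_2)^(1/(0.5)), i.e. raised to the 2 power.
With the ratio pinned down, the budget gives x_1* = M/(p_1 + p_2·(x_2/x_1)) and x_2* = (x_2/x_1)·x_1*.
Numerically x_2/x_1 = 94.923265, so x_1* = 102/(34.1 + 1.75·94.923265) = 0.5095.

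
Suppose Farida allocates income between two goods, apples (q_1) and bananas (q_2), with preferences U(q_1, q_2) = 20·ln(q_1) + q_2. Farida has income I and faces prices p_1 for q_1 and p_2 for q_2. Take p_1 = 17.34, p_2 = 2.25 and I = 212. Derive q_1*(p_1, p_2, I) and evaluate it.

q_1* = 2.5952

Set MRS = p_1/p_2: (20/q_1)/1 = p_1/p_2.
So q_1*(p_1,p_2) = 20·p_2/p_1, independent of income; and q_2* = (I − 20·p_2)/p_2.
At the given prices: q_1* = 20·2.25/17.34 = 2.5952.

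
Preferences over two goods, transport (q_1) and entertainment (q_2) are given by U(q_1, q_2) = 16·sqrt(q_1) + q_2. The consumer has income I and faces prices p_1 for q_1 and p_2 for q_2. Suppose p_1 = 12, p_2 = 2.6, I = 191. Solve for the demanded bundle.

q_1* = 3.0044, q_2* = 59.5949

MU_q_1 = 8/√q_1, MU_q_2 = 1. Tangency: 8/√q_1 = p_1/p_2.
Thus q_1* = (8·p_2/p_1)² — independent of I — with the rest of income spent on q_2.
Plugging in: q_1* = (8·2.6/12)² = 3.0044, q_2* = 59.5949.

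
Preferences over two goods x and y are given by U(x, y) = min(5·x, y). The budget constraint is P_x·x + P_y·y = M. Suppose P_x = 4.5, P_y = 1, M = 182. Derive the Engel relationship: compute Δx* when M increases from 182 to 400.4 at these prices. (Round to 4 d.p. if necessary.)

With perfect complements, no substitution: consume in ratio x:y = 1:5.
Budget: P_x·x + P_y·5·x = M, so (P_x + 5·P_y)·x = M.
Demand: x*(P_x,P_y,M) = M/(P_x + 5·P_y), y* = 5·M/(P_x + 5·P_y).
Here 4.5 + 5·1 = 9.5, giving x* = 19.1579.
At M' = 400.4: x* = 42.1474. Change: 42.1474 − 19.1579 = 22.9895.

Δx* = 22.9895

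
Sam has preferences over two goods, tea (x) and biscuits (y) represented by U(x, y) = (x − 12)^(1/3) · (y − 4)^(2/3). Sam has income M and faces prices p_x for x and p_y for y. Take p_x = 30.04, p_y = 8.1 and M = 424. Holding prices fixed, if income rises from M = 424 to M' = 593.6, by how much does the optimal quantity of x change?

MRS = (1/2)·(y−4)/(x−12). Tangency with p_x/p_y gives y−4 = 2·(p_x/p_y)·(x−12).
After buying the subsistence bundle (12, 4), a share 1/3 of the remaining income goes to x: x* = 12 + 1/3·(M − 12p_x − 4p_y)/p_x.
Discretionary income = 424 − 12·30.04 − 4·8.1 = 31.12; x* = 12 + 1/3·31.12/30.04 = 12.3453.
At M' = 593.6: x* = 14.2273. Change: 14.2273 − 12.3453 = 1.8819.

Δx* = 1.8819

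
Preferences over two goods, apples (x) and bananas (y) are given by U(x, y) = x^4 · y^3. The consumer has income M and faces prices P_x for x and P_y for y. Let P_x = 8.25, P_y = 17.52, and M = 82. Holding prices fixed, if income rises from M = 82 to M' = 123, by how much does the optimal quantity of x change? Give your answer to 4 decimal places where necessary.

Δx* = 2.8398

Tangency: MRS = (4/3)·y/x = P_x/P_y.
Rearranging, P_y·y = (3/4)·P_x·x. Substituting into the budget gives P_x·x·(1 + (3/4)) = M.
Demand: x*(P_x,P_y,M) = 4/7·M/P_x and y* = 3/7·M/P_y.
At P_x=8.25, P_y=17.52, M=82: x* = 4/7·82/8.25 = 5.6797.
At M' = 123: x* = 8.5195. Change: 8.5195 − 5.6797 = 2.8398.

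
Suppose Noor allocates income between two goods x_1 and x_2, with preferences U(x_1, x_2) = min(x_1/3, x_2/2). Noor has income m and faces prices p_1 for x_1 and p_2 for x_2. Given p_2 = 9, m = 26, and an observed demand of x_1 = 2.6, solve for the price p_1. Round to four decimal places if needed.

p_1 = 4

Leontief preferences: the optimum is at the kink where x_1/3 = x_2/2, i.e. x_2 = (2/3)·x_1.
Budget: p_1·x_1 + p_2·(2/3)·x_1 = m, so (3·p_1 + 2·p_2)·x_1 = 3·m.
Demand: x_1*(p_1,p_2,m) = 3·m/(3·p_1 + 2·p_2), x_2* = 2·m/(3·p_1 + 2·p_2).
Set x_1* = 2.6 in the demand function and solve for p_1: p_1 = 4.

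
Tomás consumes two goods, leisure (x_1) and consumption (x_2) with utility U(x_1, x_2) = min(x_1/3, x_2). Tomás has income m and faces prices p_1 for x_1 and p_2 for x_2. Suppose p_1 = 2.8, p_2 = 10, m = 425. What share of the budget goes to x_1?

Demand: x_1*(p_1,p_2,m) = 3·m/(3·p_1 + p_2), x_2* = m/(3·p_1 + p_2).
Here 3·2.8 + 10 = 18.4, giving x_1* = 69.2935 and x_2* = 23.0978.
Expenditure on x_1: 2.8·69.2935 = 194.0217; share = 0.4565.

share on x_1 = 0.4565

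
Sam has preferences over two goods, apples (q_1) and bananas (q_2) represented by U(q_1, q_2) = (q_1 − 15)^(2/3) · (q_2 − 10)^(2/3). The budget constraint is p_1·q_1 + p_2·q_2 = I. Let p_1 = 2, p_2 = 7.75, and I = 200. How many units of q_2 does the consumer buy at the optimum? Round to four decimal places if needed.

This is Cobb-Douglas in (q_1−15, q_2−10): tangency gives 2/3·p_2·(q_2−10) = 2/3·p_1·(q_1−15).
After buying the subsistence bundle (15, 10), a share 0.5 of the remaining income goes to q_1: q_1* = 15 + 0.5·(I − 15p_1 − 10p_2)/p_1.
Discretionary income = 200 − 15·2 − 10·7.75 = 92.5; q_2* = 10 + 0.5·92.5/7.75 = 15.9677.

q_2* = 15.9677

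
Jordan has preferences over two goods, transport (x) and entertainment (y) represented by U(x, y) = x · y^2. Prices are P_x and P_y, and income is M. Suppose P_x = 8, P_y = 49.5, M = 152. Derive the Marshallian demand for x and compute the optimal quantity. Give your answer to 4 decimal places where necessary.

x* = 6.3333

The MRS is (1/2)·y/x. Set MRS = P_x/P_y.
So P_y·y = 2·P_x·x; combined with the budget, a share 1/3 of income goes to x.
Demand: x*(P_x,P_y,M) = 1/3·M/P_x and y* = 2/3·M/P_y.
At P_x=8, P_y=49.5, M=152: x* = 1/3·152/8 = 6.3333.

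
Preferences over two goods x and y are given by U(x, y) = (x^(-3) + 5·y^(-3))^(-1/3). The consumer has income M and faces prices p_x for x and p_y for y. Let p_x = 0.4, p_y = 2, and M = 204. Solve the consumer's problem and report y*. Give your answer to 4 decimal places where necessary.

y* = 85

MRS = MU_x/MU_y = (1/5)·(y/x)^(4). Set equal to p_x/p_y.
Solve for the ratio: y/x = [5·p_x/p_y]^(0.25).
With the ratio pinned down, the budget gives x* = M/(p_x + p_y·(y/x)) and y* = (y/x)·x*.
Numerically y/x = 1, so x* = 204/(0.4 + 2·1) = 85 and y* = 1·85 = 85.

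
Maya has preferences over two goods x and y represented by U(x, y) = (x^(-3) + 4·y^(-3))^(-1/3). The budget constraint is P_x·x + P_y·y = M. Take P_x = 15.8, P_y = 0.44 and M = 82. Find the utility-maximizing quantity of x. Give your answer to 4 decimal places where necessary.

MRS = MU_x/MU_y = (1/4)·(y/x)^(4). Set equal to P_x/P_y.
Solve for the ratio: y/x = [4·P_x/P_y]^(0.25).
Substitute y = (y/x)·x into the budget: x* = M/(P_x + P_y·(y/x)).
Numerically y/x = 3.461913, so x* = 82/(15.8 + 0.44·3.461913) = 4.7335.

x* = 4.7335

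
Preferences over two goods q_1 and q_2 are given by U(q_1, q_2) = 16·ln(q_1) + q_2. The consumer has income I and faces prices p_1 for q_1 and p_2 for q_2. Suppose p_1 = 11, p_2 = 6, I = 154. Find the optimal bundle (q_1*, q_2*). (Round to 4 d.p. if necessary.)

Set MRS = p_1/p_2: (16/q_1)/1 = p_1/p_2.
So q_1*(p_1,p_2) = 16·p_2/p_1, independent of income; and q_2* = (I − 16·p_2)/p_2.
At the given prices: q_1* = 16·6/11 = 8.7273, and q_2* = 9.6667.

q_1* = 8.7273, q_2* = 9.6667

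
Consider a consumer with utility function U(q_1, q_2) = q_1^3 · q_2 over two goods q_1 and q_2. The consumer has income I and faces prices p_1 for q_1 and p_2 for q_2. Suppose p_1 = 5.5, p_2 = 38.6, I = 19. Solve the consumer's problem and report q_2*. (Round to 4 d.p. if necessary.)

q_2* = 0.1231

Demand: q_1*(p_1,p_2,I) = 0.75·I/p_1 and q_2* = 0.25·I/p_2.
At p_1=5.5, p_2=38.6, I=19: q_2* = 0.25·19/38.6 = 0.1231.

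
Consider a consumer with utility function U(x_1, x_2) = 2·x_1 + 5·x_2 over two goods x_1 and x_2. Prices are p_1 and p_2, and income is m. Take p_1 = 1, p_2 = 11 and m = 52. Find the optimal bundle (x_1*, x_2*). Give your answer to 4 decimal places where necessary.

Linear utility — the consumer picks whichever good has higher MU/price: 2/1 = 2 vs 5/11 = 0.4545.
x_1 gives more utility per dollar, so spend all income on x_1: x_1* = m/p_1, x_2* = 0.
Numerically: x_1* = 52, x_2* = 0.

x_1* = 52, x_2* = 0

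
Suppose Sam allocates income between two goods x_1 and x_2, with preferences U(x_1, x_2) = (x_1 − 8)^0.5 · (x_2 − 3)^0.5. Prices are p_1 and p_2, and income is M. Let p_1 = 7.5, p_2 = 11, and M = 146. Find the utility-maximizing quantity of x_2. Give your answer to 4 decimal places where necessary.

x_2* = 5.4091

Let x_1' = x_1−8, x_2' = x_2−3. MRS = x_2'/x_1' = p_1/p_2.
After buying the subsistence bundle (8, 3), a share 0.5 of the remaining income goes to x_1: x_1* = 8 + 0.5·(M − 8p_1 − 3p_2)/p_1.
Discretionary income = 146 − 8·7.5 − 3·11 = 53; x_2* = 3 + 0.5·53/11 = 5.4091.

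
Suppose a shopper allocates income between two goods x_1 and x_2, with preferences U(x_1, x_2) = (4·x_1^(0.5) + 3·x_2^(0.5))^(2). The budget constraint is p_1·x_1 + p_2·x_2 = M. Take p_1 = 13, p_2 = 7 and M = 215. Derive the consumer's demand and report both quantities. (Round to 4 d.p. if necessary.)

With the ratio pinned down, the budget gives x_1* = M/(p_1 + p_2·(x_2/x_1)) and x_2* = (x_2/x_1)·x_1*.
Numerically x_2/x_1 = 1.940051, so x_1* = 215/(13 + 7·1.940051) = 8.0887 and x_2* = 1.940051·8.0887 = 15.6925.

x_1* = 8.0887, x_2* = 15.6925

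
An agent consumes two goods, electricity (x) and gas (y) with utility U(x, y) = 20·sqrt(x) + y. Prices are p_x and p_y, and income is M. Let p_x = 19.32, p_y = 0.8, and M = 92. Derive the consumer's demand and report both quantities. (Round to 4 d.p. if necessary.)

Utility is quasi-linear in y; the FOC for x is 10/√x = p_x/p_y.
Thus x* = (10·p_y/p_x)² — independent of M — with the rest of income spent on y.
Plugging in: x* = (10·0.8/19.32)² = 0.1715, y* = 110.8592.

x* = 0.1715, y* = 110.8592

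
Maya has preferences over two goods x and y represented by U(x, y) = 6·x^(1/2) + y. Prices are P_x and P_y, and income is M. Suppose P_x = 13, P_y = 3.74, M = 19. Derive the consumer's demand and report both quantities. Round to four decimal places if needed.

x* = 0.7449, y* = 2.491

Plugging in: x* = (3·3.74/13)² = 0.7449, y* = 2.491.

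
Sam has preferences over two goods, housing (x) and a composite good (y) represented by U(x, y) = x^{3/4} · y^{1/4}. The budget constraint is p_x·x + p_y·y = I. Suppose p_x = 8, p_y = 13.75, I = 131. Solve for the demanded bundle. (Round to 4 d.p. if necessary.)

The MRS is 3·y/x. Set MRS = p_x/p_y.
So 0.75·p_y·y = 0.25·p_x·x; combined with the budget, a share 0.75 of income goes to x.
Demand: x*(p_x,p_y,I) = 0.75·I/p_x and y* = 0.25·I/p_y.
At p_x=8, p_y=13.75, I=131: x* = 0.75·131/8 = 12.2812, y* = 2.3818.

x* = 12.2812, y* = 2.3818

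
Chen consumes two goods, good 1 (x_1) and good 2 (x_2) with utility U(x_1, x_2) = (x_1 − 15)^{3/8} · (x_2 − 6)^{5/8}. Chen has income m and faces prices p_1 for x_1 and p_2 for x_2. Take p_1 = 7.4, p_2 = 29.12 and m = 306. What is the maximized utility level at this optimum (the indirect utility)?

Let x_1' = x_1−15, x_2' = x_2−6. MRS = (3/5)·x_2'/x_1' = p_1/p_2.
After buying the subsistence bundle (15, 6), a share 0.375 of the remaining income goes to x_1: x_1* = 15 + 0.375·(m − 15p_1 − 6p_2)/p_1.
Discretionary income = 306 − 15·7.4 − 6·29.12 = 20.28; x_1* = 15 + 0.375·20.28/7.4 = 16.0277; x_2* = 6 + 0.625·20.28/29.12 = 6.4353.
Utility at the optimum: U(16.0277, 6.4353) = 0.6007.

V = 0.6007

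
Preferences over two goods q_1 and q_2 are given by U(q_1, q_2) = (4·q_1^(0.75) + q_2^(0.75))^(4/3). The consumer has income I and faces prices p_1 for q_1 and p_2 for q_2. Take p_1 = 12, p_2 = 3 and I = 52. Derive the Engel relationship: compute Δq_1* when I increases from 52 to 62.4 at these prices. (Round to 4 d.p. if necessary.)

Δq_1* = 0.6933

Substitute q_2 = (q_2/q_1)·q_1 into the budget: q_1* = I/(p_1 + p_2·(q_2/q_1)).
Numerically q_2/q_1 = 1, so q_1* = 52/(12 + 3·1) = 3.4667.
At I' = 62.4: q_1* = 4.16. Change: 4.16 − 3.4667 = 0.6933.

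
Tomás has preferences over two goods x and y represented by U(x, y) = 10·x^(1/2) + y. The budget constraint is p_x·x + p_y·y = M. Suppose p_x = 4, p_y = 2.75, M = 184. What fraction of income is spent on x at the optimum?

Utility is quasi-linear in y; the FOC for x is 5/√x = p_x/p_y.
Solve: √x = 5·p_y/p_x, so x*(p_x,p_y) = (5·p_y/p_x)², and y* = (M − p_x·x*)/p_y.
Plugging in: x* = (5·2.75/4)² = 11.8164, y* = 49.7216.
Expenditure on x: 4·11.8164 = 47.2656; share = 0.2569.

share on x = 0.2569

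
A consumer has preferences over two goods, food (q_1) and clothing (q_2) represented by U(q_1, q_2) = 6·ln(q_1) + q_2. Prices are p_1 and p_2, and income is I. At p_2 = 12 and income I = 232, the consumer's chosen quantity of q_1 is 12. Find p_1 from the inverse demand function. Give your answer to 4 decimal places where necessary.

MU_q_1 = 6/q_1, MU_q_2 = 1. Tangency: 6/q_1 = p_1/p_2.
So q_1*(p_1,p_2) = 6·p_2/p_1, independent of income; and q_2* = (I − 6·p_2)/p_2.
Set q_1* = 12 in the demand function and solve for p_1: p_1 = 6.

p_1 = 6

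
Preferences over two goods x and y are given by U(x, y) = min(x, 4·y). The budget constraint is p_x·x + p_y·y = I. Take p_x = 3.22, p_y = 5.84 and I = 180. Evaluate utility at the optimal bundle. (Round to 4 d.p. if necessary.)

V = 38.4615

With perfect complements, no substitution: consume in ratio x:y = 4:1.
Budget: p_x·x + p_y·(1/4)·x = I, so (4·p_x + p_y)·x = 4·I.
Demand: x*(p_x,p_y,I) = 4·I/(4·p_x + p_y), y* = I/(4·p_x + p_y).
Here 4·3.22 + 5.84 = 18.72, giving x* = 38.4615 and y* = 9.6154.
Utility at the optimum: U(38.4615, 9.6154) = 38.4615.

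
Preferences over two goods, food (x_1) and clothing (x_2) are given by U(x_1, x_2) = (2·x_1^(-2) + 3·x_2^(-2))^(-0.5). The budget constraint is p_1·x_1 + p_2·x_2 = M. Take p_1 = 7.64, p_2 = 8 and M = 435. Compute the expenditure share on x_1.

MRS = MU_x_1/MU_x_2 = (2/3)·(x_2/x_1)^(3). Set equal to p_1/p_2.
Solve for the ratio: x_2/x_1 = [(3/2)·p_1/p_2]^(1/3).
Substitute x_2 = (x_2/x_1)·x_1 into the budget: x_1* = M/(p_1 + p_2·(x_2/x_1)).
Numerically x_2/x_1 = 1.127279, so x_1* = 435/(7.64 + 8·1.127279) = 26.1132 and x_2* = 1.127279·26.1132 = 29.4369.
Expenditure on x_1: 7.64·26.1132 = 199.5049; share = 0.4586.

share on x_1 = 0.4586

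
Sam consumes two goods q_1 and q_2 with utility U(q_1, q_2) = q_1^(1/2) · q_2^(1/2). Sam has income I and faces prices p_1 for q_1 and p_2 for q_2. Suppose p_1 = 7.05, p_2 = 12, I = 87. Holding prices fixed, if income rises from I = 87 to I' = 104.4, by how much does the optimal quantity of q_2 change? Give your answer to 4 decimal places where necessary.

Tangency: MRS = q_2/q_1 = p_1/p_2.
So 0.5·p_2·q_2 = 0.5·p_1·q_1; combined with the budget, a share 0.5 of income goes to q_1.
Demand: q_1*(p_1,p_2,I) = 0.5·I/p_1 and q_2* = 0.5·I/p_2.
At p_1=7.05, p_2=12, I=87: q_2* = 0.5·87/12 = 3.625.
At I' = 104.4: q_2* = 4.35. Change: 4.35 − 3.625 = 0.725.

Δq_2* = 0.725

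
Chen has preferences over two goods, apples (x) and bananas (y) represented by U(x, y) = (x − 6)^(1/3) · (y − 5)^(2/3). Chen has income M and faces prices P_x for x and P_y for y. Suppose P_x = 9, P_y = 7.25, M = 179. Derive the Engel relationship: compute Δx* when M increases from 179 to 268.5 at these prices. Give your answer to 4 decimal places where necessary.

Substituting into the budget: x* = 6 + 1/3·(M − 6·P_x − 5·P_y)/P_x, and y* = 5 + 2/3·(…)/P_y.
Discretionary income = 179 − 6·9 − 5·7.25 = 88.75; x* = 6 + 1/3·88.75/9 = 9.287.
At M' = 268.5: x* = 12.6019. Change: 12.6019 − 9.287 = 3.3148.

Δx* = 3.3148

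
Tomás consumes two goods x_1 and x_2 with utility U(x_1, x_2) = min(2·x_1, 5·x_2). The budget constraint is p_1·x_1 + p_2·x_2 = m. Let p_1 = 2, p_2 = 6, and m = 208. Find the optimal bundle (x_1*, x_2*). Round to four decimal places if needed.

With perfect complements, no substitution: consume in ratio x_1:x_2 = 5:2.
Budget: p_1·x_1 + p_2·(2/5)·x_1 = m, so (5·p_1 + 2·p_2)·x_1 = 5·m.
Demand: x_1*(p_1,p_2,m) = 5·m/(5·p_1 + 2·p_2), x_2* = 2·m/(5·p_1 + 2·p_2).
Here 5·2 + 2·6 = 22, giving x_1* = 47.2727 and x_2* = 18.9091.

x_1* = 47.2727, x_2* = 18.9091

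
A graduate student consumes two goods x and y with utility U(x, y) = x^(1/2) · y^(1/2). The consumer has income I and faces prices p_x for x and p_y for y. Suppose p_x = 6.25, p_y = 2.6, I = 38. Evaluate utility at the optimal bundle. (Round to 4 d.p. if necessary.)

V = 4.7133

Tangency: MRS = y/x = p_x/p_y.
Rearranging, p_y·y = p_x·x. Substituting into the budget gives p_x·x·(1 + 1) = I.
Demand: x*(p_x,p_y,I) = 0.5·I/p_x and y* = 0.5·I/p_y.
At p_x=6.25, p_y=2.6, I=38: x* = 0.5·38/6.25 = 3.04, y* = 7.3077.
Utility at the optimum: U(3.04, 7.3077) = 4.7133.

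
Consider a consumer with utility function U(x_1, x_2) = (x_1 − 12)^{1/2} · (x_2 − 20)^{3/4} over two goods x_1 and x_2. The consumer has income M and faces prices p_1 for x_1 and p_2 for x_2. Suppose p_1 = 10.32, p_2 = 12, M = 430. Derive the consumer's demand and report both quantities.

Let x_1' = x_1−12, x_2' = x_2−20. MRS = (2/3)·x_2'/x_1' = p_1/p_2.
Substituting into the budget: x_1* = 12 + 0.4·(M − 12·p_1 − 20·p_2)/p_1, and x_2* = 20 + 0.6·(…)/p_2.
Discretionary income = 430 − 12·10.32 − 20·12 = 66.16; x_1* = 12 + 0.4·66.16/10.32 = 14.5643; x_2* = 20 + 0.6·66.16/12 = 23.308.

x_1* = 14.5643, x_2* = 23.308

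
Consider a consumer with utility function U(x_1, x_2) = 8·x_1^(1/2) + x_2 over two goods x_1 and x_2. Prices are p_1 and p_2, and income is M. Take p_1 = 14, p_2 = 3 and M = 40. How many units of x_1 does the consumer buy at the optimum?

MU_x_1 = 4/√x_1, MU_x_2 = 1. Tangency: 4/√x_1 = p_1/p_2.
Solve: √x_1 = 4·p_2/p_1, so x_1*(p_1,p_2) = (4·p_2/p_1)², and x_2* = (M − p_1·x_1*)/p_2.
Plugging in: x_1* = (4·3/14)² = 0.7347.

x_1* = 0.7347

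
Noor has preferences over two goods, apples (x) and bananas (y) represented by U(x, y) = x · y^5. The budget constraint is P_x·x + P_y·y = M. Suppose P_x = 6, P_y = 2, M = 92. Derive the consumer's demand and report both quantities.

Demand: x*(P_x,P_y,M) = 1/6·M/P_x and y* = 5/6·M/P_y.
At P_x=6, P_y=2, M=92: x* = 1/6·92/6 = 2.5556, y* = 38.3333.

x* = 2.5556, y* = 38.3333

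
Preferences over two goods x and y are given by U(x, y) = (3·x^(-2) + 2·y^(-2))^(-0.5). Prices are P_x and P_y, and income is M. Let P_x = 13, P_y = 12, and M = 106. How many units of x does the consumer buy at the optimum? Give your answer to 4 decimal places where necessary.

x* = 4.4601

MU_x ∝ 3·x^(-3), MU_y ∝ 2·y^(-3), so MRS = (3/2)·(y/x)^(3) = P_x/P_y.
Hence y/x = ((2/3)·P_x/P_y)^(1/(3)), i.e. raised to the 1/3 power.
Substitute y = (y/x)·x into the budget: x* = M/(P_x + P_y·(y/x)).
Numerically y/x = 0.897202, so x* = 106/(13 + 12·0.897202) = 4.4601.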